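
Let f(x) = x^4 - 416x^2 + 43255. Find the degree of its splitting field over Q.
[K : Q] = 4

Solving the quadratic in x^2: x^2 = (416 ± √(416^2 - 4·43255))/2 = (416 ± √36)/2 = (416 ± 6)/2, giving x^2 = 205 or x^2 = 211. So f(x) = (x^2 - 205)(x^2 - 211) and the roots of f are ±√205, ±√211. Hence the splitting field is K = Q(√205, √211). Since 205 and 211 are distinct squarefree integers > 1, their product 43255 is not a perfect square, so √211 ∉ Q(√205). By the tower law [K:Q] = [Q(√205,√211):Q(√205)] · [Q(√205):Q] = 2 · 2 = 4.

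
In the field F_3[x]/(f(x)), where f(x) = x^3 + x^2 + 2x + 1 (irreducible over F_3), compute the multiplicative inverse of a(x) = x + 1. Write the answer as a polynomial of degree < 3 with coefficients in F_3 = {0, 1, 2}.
a(x)^(-1) ≡ x^2 + 2 (mod f(x))

Since f is irreducible over F_3, F_3[x]/(f) is a field and a(x) ≠ 0 has an inverse. Apply the extended Euclidean algorithm to f(x) and a(x) in F_3[x]: f(x) = (x^2 + 2)·a(x) + (2). The last nonzero remainder is the constant 2 = gcd(f, a) in F_3. Back-substituting through the division chain expresses 2 = s(x)·a(x) + t(x)·f(x) with s(x) ≡ 2x^2 + 1 (mod f), so (2x^2 + 1)·a(x) ≡ 2 (mod f). Multiplying by 2^(-1) ≡ 2 in F_3 gives a(x)^(-1) ≡ 2·(2x^2 + 1) ≡ x^2 + 2 (mod f). Check: (x + 1)·(x^2 + 2) = x^3 + x^2 + 2x + 2 ≡ 1 (mod x^3 + x^2 + 2x + 1).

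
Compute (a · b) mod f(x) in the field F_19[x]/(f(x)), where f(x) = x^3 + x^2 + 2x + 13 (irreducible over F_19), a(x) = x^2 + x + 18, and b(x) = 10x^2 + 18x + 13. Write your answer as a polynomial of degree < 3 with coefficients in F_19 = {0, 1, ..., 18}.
a · b ≡ 2x^2 (mod f(x))

Multiply in F_19[x]: a(x)·b(x) = (x^2 + x + 18)·(10x^2 + 18x + 13) = 10x^4 + 9x^3 + 2x^2 + 14x + 6. This has degree ≥ 3, so divide by f(x) over F_19: 10x^4 + 9x^3 + 2x^2 + 14x + 6 = (10x + 18)·(x^3 + x^2 + 2x + 13) + (2x^2). Hence a·b ≡ 2x^2 (mod f). (F_19[x]/(f) is a field with 19^3 = 6859 elements since f is irreducible of degree 3.)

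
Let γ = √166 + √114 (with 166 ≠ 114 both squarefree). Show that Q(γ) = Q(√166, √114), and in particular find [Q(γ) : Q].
[Q(γ) : Q] = 4 (equivalently, Q(γ) = Q(√166, √114))

Obviously Q(γ) ⊆ Q(√166, √114), and [Q(√166, √114):Q] = 4 (since 166, 114 are distinct squarefree integers > 1 with 18924 not a perfect square). To show equality we compute the minimal polynomial of γ. From γ = √166 + √114: γ^2 = 166 + 2√(18924) + 114 = 280 + 2√(18924), so γ^2 - 280 = 2√(18924); squaring, (γ^2 - 280)^2 = 4·18924, i.e. γ^4 - 560γ^2 + 78400 - 75696 = 0, i.e. γ^4 - 560γ^2 + 2704 = 0. So γ is a root of x^4 - 560x^2 + 2704. This polynomial is irreducible over Q: it has no rational root (each ±√166 ± √114 is irrational), and any factorization into two quadratics over Q would force √(18924) ∈ Q (pairing opposite roots) or √166, √114 ∈ Q (other pairings), all impossible. Hence [Q(γ):Q] = 4 = [Q(√166, √114):Q], so Q(γ) = Q(√166, √114).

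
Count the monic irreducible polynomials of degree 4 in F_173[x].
There are 223928778 monic irreducible polynomials of degree 4 over F_173

Each element of F_{173^4} that lies in no proper subfield is a root of exactly one monic irreducible of degree 4 over F_173, and each such polynomial has 4 distinct roots in F_{173^4}. By Möbius inversion the count is N_173(4) = (1/4) Σ_{d|4} μ(4/d) · 173^d = (1/4)(μ(4)·173^1 + μ(2)·173^2 + μ(1)·173^4) = 895715112/4 = 223928778.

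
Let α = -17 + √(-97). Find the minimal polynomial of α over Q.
m_α(x) = x^2 + 34x + 386

From α + 17 = √(-97), squaring gives (α + 17)^2 = -97, i.e. α^2 + 34α + 289 = -97, so α^2 + 34α + 386 = 0. The discriminant of x^2 + 34x + 386 is (34)^2 - 4·(386) = 1156 - 1544 = -388, and 4·(-97) is not a perfect square in Q since -97 is squarefree and ≠ 1. Hence x^2 + 34x + 386 is irreducible over Q and is the minimal polynomial of α.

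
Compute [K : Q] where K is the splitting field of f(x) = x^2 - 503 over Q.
[K : Q] = 2

f(x) = x^2 - 503 factors as (x - √503)(x + √503). The splitting field is K = Q(√503). Since 503 is squarefree and > 1, it is not a perfect square, so x^2 - 503 is irreducible over Q and [Q(√503) : Q] = 2. Hence [K : Q] = 2.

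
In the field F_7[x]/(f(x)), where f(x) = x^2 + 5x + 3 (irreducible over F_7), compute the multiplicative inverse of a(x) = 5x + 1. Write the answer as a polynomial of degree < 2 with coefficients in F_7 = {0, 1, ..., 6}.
a(x)^(-1) ≡ x + 2 (mod f(x))

Since f is irreducible over F_7, F_7[x]/(f) is a field and a(x) ≠ 0 has an inverse. Apply the extended Euclidean algorithm to f(x) and a(x) in F_7[x]: f(x) = (3x + 6)·a(x) + (4). The last nonzero remainder is the constant 4 = gcd(f, a) in F_7. Back-substituting through the division chain expresses 4 = s(x)·a(x) + t(x)·f(x) with s(x) ≡ 4x + 1 (mod f), so (4x + 1)·a(x) ≡ 4 (mod f). Multiplying by 4^(-1) ≡ 2 in F_7 gives a(x)^(-1) ≡ 2·(4x + 1) ≡ x + 2 (mod f). Check: (5x + 1)·(x + 2) = 5x^2 + 4x + 2 ≡ 1 (mod x^2 + 5x + 3).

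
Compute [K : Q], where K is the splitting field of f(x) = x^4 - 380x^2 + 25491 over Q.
[K : Q] = 4

Solving the quadratic in x^2: x^2 = (380 ± √(380^2 - 4·25491))/2 = (380 ± √42436)/2 = (380 ± 206)/2, giving x^2 = 293 or x^2 = 87. So f(x) = (x^2 - 293)(x^2 - 87) and the roots of f are ±√293, ±√87. Hence the splitting field is K = Q(√293, √87). Since 293 and 87 are distinct squarefree integers > 1, their product 25491 is not a perfect square, so √87 ∉ Q(√293). By the tower law [K:Q] = [Q(√293,√87):Q(√293)] · [Q(√293):Q] = 2 · 2 = 4.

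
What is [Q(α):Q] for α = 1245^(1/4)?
[Q(α):Q] = 4

α is a root of x^4 - 1245. By Eisenstein's criterion at the prime p = 3 (which divides the constant term 1245 but p^2 = 9 does not, since 1245 is squarefree), x^4 - 1245 is irreducible over Q. Hence [Q(α):Q] = 4.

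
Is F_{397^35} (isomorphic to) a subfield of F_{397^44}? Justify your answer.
No: F_{397^35} is not a subfield of F_{397^44}

F_{p^m} embeds in F_{p^n} iff m | n. Here 35 ∤ 44 (since 44 = 1·35 + 9 with remainder 9 ≠ 0), so F_{397^35} is not a subfield of F_{397^44}. Equivalently: if it were, the tower law would give 35 = [F_{397^35}:F_397] dividing [F_{397^44}:F_397] = 44, contradiction.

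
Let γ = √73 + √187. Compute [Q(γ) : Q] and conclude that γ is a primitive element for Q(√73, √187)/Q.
[Q(γ) : Q] = 4 (equivalently, Q(γ) = Q(√73, √187))

Obviously Q(γ) ⊆ Q(√73, √187), and [Q(√73, √187):Q] = 4 (since 73, 187 are distinct squarefree integers > 1 with 13651 not a perfect square). To show equality we compute the minimal polynomial of γ. From γ = √73 + √187: γ^2 = 73 + 2√(13651) + 187 = 260 + 2√(13651), so γ^2 - 260 = 2√(13651); squaring, (γ^2 - 260)^2 = 4·13651, i.e. γ^4 - 520γ^2 + 67600 - 54604 = 0, i.e. γ^4 - 520γ^2 + 12996 = 0. So γ is a root of x^4 - 520x^2 + 12996. This polynomial is irreducible over Q: it has no rational root (each ±√73 ± √187 is irrational), and any factorization into two quadratics over Q would force √(13651) ∈ Q (pairing opposite roots) or √73, √187 ∈ Q (other pairings), all impossible. Hence [Q(γ):Q] = 4 = [Q(√73, √187):Q], so Q(γ) = Q(√73, √187).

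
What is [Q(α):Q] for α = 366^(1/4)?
[Q(α):Q] = 4

α is a root of x^4 - 366. By Eisenstein's criterion at the prime p = 2 (which divides the constant term 366 but p^2 = 4 does not, since 366 is squarefree), x^4 - 366 is irreducible over Q. Hence [Q(α):Q] = 4.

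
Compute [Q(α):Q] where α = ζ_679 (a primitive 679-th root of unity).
[Q(α):Q] = 576

The minimal polynomial of ζ_679 over Q is the 679-th cyclotomic polynomial Φ_679(x), which is irreducible over Q and has degree φ(679) = 576. Hence [Q(α):Q] = φ(679) = 576.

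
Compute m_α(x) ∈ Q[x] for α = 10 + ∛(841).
m_α(x) = x^3 - 30x^2 + 300x - 1841

Set β = α - 10 = ∛(841), so β^3 = 841. Then (α - 10)^3 - 841 = 0, i.e. α is a root of g(x) = (x - 10)^3 - 841 = x^3 - 30x^2 + 300x - 1841. Since g(x) = h(x - 10) where h(x) = x^3 - 841, and h is irreducible over Q (because 841 is not a perfect cube, so h has no rational root, and a monic cubic with no rational root is irreducible), g is also irreducible (irreducibility is preserved under the substitution x → x - 10). Hence m_α(x) = x^3 - 30x^2 + 300x - 1841.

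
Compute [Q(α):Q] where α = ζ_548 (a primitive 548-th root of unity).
[Q(α):Q] = 272

The minimal polynomial of ζ_548 over Q is the 548-th cyclotomic polynomial Φ_548(x), which is irreducible over Q and has degree φ(548) = 272. Hence [Q(α):Q] = φ(548) = 272.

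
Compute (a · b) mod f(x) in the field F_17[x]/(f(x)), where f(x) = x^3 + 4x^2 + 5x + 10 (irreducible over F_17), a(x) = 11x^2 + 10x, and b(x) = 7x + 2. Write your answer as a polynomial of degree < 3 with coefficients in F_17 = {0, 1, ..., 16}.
a · b ≡ 5x^2 + 9x + 12 (mod f(x))

Multiply in F_17[x]: a(x)·b(x) = (11x^2 + 10x)·(7x + 2) = 9x^3 + 7x^2 + 3x. This has degree ≥ 3, so divide by f(x) over F_17: 9x^3 + 7x^2 + 3x = (9)·(x^3 + 4x^2 + 5x + 10) + (5x^2 + 9x + 12). Hence a·b ≡ 5x^2 + 9x + 12 (mod f). (F_17[x]/(f) is a field with 17^3 = 4913 elements since f is irreducible of degree 3.)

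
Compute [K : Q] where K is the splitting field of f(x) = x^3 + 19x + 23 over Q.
[K : Q] = 6

By the rational root test, any rational root of the monic integer polynomial f(x) = x^3 + 19x + 23 must be an integer dividing the constant term 23, i.e. one of ±{1, 23}. Evaluating: f(1) = 43, f(-1) = 3, f(23) = 12627, f(-23) = -12581; none is 0, so f has no rational root and is therefore irreducible over Q (a cubic with no linear factor over a field is irreducible). For an irreducible cubic, the Galois group is A_3 or S_3 according as the discriminant disc(f) = -4a^3 - 27b^2 = -4·(19)^3 - 27·(23)^2 = -41719 is or is not a square in Q. Here disc(f) = -41719 is not a perfect square in Q, so the Galois group of f over Q is not contained in A_3 and must be all of S_3. The splitting field has degree |S_3| = 6 over Q, so [K : Q] = 6.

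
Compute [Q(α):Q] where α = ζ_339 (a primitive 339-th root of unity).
[Q(α):Q] = 224

The minimal polynomial of ζ_339 over Q is the 339-th cyclotomic polynomial Φ_339(x), which is irreducible over Q and has degree φ(339) = 224. Hence [Q(α):Q] = φ(339) = 224.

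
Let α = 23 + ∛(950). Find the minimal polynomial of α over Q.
m_α(x) = x^3 - 69x^2 + 1587x - 13117

Set β = α - 23 = ∛(950), so β^3 = 950. Then (α - 23)^3 - 950 = 0, i.e. α is a root of g(x) = (x - 23)^3 - 950 = x^3 - 69x^2 + 1587x - 13117. Since g(x) = h(x - 23) where h(x) = x^3 - 950, and h is irreducible over Q (because 950 is not a perfect cube, so h has no rational root, and a monic cubic with no rational root is irreducible), g is also irreducible (irreducibility is preserved under the substitution x → x - 23). Hence m_α(x) = x^3 - 69x^2 + 1587x - 13117.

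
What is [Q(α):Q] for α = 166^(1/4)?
[Q(α):Q] = 4

α is a root of x^4 - 166. By Eisenstein's criterion at the prime p = 2 (which divides the constant term 166 but p^2 = 4 does not, since 166 is squarefree), x^4 - 166 is irreducible over Q. Hence [Q(α):Q] = 4.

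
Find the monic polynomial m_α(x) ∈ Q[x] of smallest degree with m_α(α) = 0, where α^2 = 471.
m_α(x) = x^2 - 471

α satisfies α^2 - 471 = 0, so x^2 - 471 annihilates α. Since d = 471 is squarefree and ≠ 1, it is not a perfect square in Q, so x^2 - 471 has no rational root and is therefore irreducible over Q (a degree-2 polynomial over a field is irreducible iff it has no root). Hence m_α(x) = x^2 - 471.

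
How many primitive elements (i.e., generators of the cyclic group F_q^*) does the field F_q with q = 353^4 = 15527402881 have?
There are φ(15527402880) = 3477995520 primitive elements

F_q^* is cyclic of order q - 1 = 15527402880. A cyclic group of order m has exactly φ(m) generators. Here m = 15527402880 = 2^7 · 3 · 5 · 11 · 17 · 59 · 733, so the number of primitive elements is φ(15527402880) = 3477995520.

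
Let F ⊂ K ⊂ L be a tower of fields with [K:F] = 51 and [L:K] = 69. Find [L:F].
[L:F] = 3519

The tower law says that for any tower of field extensions F ⊂ K ⊂ L with finite degrees, [L:F] = [L:K] · [K:F]. Here this gives [L:F] = 69 · 51 = 3519.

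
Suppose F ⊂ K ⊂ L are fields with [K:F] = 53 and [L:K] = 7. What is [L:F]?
[L:F] = 371

The tower law says that for any tower of field extensions F ⊂ K ⊂ L with finite degrees, [L:F] = [L:K] · [K:F]. Here this gives [L:F] = 7 · 53 = 371.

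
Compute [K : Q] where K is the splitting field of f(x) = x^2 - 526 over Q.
[K : Q] = 2

f(x) = x^2 - 526 factors as (x - √526)(x + √526). The splitting field is K = Q(√526). Since 526 is squarefree and > 1, it is not a perfect square, so x^2 - 526 is irreducible over Q and [Q(√526) : Q] = 2. Hence [K : Q] = 2.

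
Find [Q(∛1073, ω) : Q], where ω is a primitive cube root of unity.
[Q(∛1073, ω) : Q] = 6

[Q(∛1073):Q] = 3 (min poly x^3 - 1073, irreducible since 1073 is not a perfect cube). [Q(ω):Q] = 2 (min poly x^2 + x + 1). Since Q(∛1073) ⊂ R and ω ∉ R, we have ω ∉ Q(∛1073), so x^2 + x + 1 remains irreducible over Q(∛1073) and [Q(∛1073, ω) : Q(∛1073)] = 2. By the tower law, [Q(∛1073, ω) : Q] = 3 · 2 = 6. (In fact Q(∛1073, ω) is the splitting field of x^3 - 1073 over Q.)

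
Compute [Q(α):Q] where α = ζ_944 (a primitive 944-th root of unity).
[Q(α):Q] = 464

The minimal polynomial of ζ_944 over Q is the 944-th cyclotomic polynomial Φ_944(x), which is irreducible over Q and has degree φ(944) = 464. Hence [Q(α):Q] = φ(944) = 464.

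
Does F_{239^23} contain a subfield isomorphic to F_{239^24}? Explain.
No: F_{239^24} is not a subfield of F_{239^23}

F_{p^m} embeds in F_{p^n} iff m | n. Here 24 ∤ 23 (since 23 = 0·24 + 23 with remainder 23 ≠ 0), so F_{239^24} is not a subfield of F_{239^23}. Equivalently: if it were, the tower law would give 24 = [F_{239^24}:F_239] dividing [F_{239^23}:F_239] = 23, contradiction.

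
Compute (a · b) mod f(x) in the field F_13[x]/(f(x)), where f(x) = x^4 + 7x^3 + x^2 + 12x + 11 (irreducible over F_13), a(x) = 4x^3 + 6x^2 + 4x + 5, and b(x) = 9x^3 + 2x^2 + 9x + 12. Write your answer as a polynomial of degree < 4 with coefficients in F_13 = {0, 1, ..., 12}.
a · b ≡ 4x^3 + 12x + 8 (mod f(x))

Multiply in F_13[x]: a(x)·b(x) = (4x^3 + 6x^2 + 4x + 5)·(9x^3 + 2x^2 + 9x + 12) = 10x^6 + 10x^5 + 6x^4 + 12x^3 + x^2 + 2x + 8. This has degree ≥ 4, so divide by f(x) over F_13: 10x^6 + 10x^5 + 6x^4 + 12x^3 + x^2 + 2x + 8 = (10x^2 + 5x)·(x^4 + 7x^3 + x^2 + 12x + 11) + (4x^3 + 12x + 8). Hence a·b ≡ 4x^3 + 12x + 8 (mod f). (F_13[x]/(f) is a field with 13^4 = 28561 elements since f is irreducible of degree 4.)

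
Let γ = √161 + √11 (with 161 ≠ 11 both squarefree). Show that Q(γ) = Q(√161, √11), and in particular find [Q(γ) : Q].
[Q(γ) : Q] = 4 (equivalently, Q(γ) = Q(√161, √11))

Obviously Q(γ) ⊆ Q(√161, √11), and [Q(√161, √11):Q] = 4 (since 161, 11 are distinct squarefree integers > 1 with 1771 not a perfect square). To show equality we compute the minimal polynomial of γ. From γ = √161 + √11: γ^2 = 161 + 2√(1771) + 11 = 172 + 2√(1771), so γ^2 - 172 = 2√(1771); squaring, (γ^2 - 172)^2 = 4·1771, i.e. γ^4 - 344γ^2 + 29584 - 7084 = 0, i.e. γ^4 - 344γ^2 + 22500 = 0. So γ is a root of x^4 - 344x^2 + 22500. This polynomial is irreducible over Q: it has no rational root (each ±√161 ± √11 is irrational), and any factorization into two quadratics over Q would force √(1771) ∈ Q (pairing opposite roots) or √161, √11 ∈ Q (other pairings), all impossible. Hence [Q(γ):Q] = 4 = [Q(√161, √11):Q], so Q(γ) = Q(√161, √11).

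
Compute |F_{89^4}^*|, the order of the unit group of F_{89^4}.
|F_{89^4}^*| = 62742240

F_{89^4} has 89^4 = 62742241 elements; its multiplicative group consists of all nonzero elements, so |F_{89^4}^*| = 62742241 - 1 = 62742240. (It is cyclic since any finite subgroup of the multiplicative group of a field is cyclic.)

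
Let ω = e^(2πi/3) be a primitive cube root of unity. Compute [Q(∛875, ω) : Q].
[Q(∛875, ω) : Q] = 6

[Q(∛875):Q] = 3 (min poly x^3 - 875, irreducible since 875 is not a perfect cube). [Q(ω):Q] = 2 (min poly x^2 + x + 1). Since Q(∛875) ⊂ R and ω ∉ R, we have ω ∉ Q(∛875), so x^2 + x + 1 remains irreducible over Q(∛875) and [Q(∛875, ω) : Q(∛875)] = 2. By the tower law, [Q(∛875, ω) : Q] = 3 · 2 = 6. (In fact Q(∛875, ω) is the splitting field of x^3 - 875 over Q.)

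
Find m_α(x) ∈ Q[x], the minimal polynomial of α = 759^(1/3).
m_α(x) = x^3 - 759

α satisfies α^3 = 759, so x^3 - 759 annihilates α. By the rational root test, a rational root p/q (in lowest terms) of x^3 - 759 would satisfy p^3 = 759 q^3, forcing q = 1 and p^3 = 759; but 759 is not a perfect cube, contradiction. A monic cubic over Q with no rational root is irreducible (any nontrivial factorization would include a linear factor). Hence x^3 - 759 is the minimal polynomial of α, and in particular [Q(α):Q] = 3.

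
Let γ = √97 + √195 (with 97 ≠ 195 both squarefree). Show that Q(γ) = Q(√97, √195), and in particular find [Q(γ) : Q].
[Q(γ) : Q] = 4 (equivalently, Q(γ) = Q(√97, √195))

Obviously Q(γ) ⊆ Q(√97, √195), and [Q(√97, √195):Q] = 4 (since 97, 195 are distinct squarefree integers > 1 with 18915 not a perfect square). To show equality we compute the minimal polynomial of γ. From γ = √97 + √195: γ^2 = 97 + 2√(18915) + 195 = 292 + 2√(18915), so γ^2 - 292 = 2√(18915); squaring, (γ^2 - 292)^2 = 4·18915, i.e. γ^4 - 584γ^2 + 85264 - 75660 = 0, i.e. γ^4 - 584γ^2 + 9604 = 0. So γ is a root of x^4 - 584x^2 + 9604. This polynomial is irreducible over Q: it has no rational root (each ±√97 ± √195 is irrational), and any factorization into two quadratics over Q would force √(18915) ∈ Q (pairing opposite roots) or √97, √195 ∈ Q (other pairings), all impossible. Hence [Q(γ):Q] = 4 = [Q(√97, √195):Q], so Q(γ) = Q(√97, √195).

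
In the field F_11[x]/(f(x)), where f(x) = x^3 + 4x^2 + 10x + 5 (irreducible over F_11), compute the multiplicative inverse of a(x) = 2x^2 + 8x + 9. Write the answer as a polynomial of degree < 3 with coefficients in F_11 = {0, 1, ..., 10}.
a(x)^(-1) ≡ x (mod f(x))

Since f is irreducible over F_11, F_11[x]/(f) is a field and a(x) ≠ 0 has an inverse. Apply the extended Euclidean algorithm to f(x) and a(x) in F_11[x]: f(x) = (6x)·a(x) + (5). The last nonzero remainder is the constant 5 = gcd(f, a) in F_11. Back-substituting through the division chain expresses 5 = s(x)·a(x) + t(x)·f(x) with s(x) ≡ 5x (mod f), so (5x)·a(x) ≡ 5 (mod f). Multiplying by 5^(-1) ≡ 9 in F_11 gives a(x)^(-1) ≡ 9·(5x) ≡ x (mod f). Check: (2x^2 + 8x + 9)·(x) = 2x^3 + 8x^2 + 9x ≡ 1 (mod x^3 + 4x^2 + 10x + 5).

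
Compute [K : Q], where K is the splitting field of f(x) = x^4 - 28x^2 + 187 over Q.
[K : Q] = 4

Solving the quadratic in x^2: x^2 = (28 ± √(28^2 - 4·187))/2 = (28 ± √36)/2 = (28 ± 6)/2, giving x^2 = 11 or x^2 = 17. So f(x) = (x^2 - 11)(x^2 - 17) and the roots of f are ±√11, ±√17. Hence the splitting field is K = Q(√11, √17). Since 11 and 17 are distinct squarefree integers > 1, their product 187 is not a perfect square, so √17 ∉ Q(√11). By the tower law [K:Q] = [Q(√11,√17):Q(√11)] · [Q(√11):Q] = 2 · 2 = 4.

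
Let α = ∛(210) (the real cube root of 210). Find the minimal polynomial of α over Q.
m_α(x) = x^3 - 210

α satisfies α^3 = 210, so x^3 - 210 annihilates α. By the rational root test, a rational root p/q (in lowest terms) of x^3 - 210 would satisfy p^3 = 210 q^3, forcing q = 1 and p^3 = 210; but 210 is not a perfect cube, contradiction. A monic cubic over Q with no rational root is irreducible (any nontrivial factorization would include a linear factor). Hence x^3 - 210 is the minimal polynomial of α, and in particular [Q(α):Q] = 3.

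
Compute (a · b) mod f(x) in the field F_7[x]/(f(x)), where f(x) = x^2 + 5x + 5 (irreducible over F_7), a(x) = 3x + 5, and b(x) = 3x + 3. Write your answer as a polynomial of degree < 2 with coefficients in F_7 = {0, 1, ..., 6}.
a · b ≡ 5 (mod f(x))

Multiply in F_7[x]: a(x)·b(x) = (3x + 5)·(3x + 3) = 2x^2 + 3x + 1. This has degree ≥ 2, so divide by f(x) over F_7: 2x^2 + 3x + 1 = (2)·(x^2 + 5x + 5) + (5). Hence a·b ≡ 5 (mod f). (F_7[x]/(f) is a field with 7^2 = 49 elements since f is irreducible of degree 2.)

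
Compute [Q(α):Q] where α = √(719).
[Q(α):Q] = 2

[Q(α):Q] equals the degree of the minimal polynomial of α. Here α^2 = 719 and x^2 - 719 is irreducible (d = 719 is squarefree, ≠ 1, hence not a square), so deg(m_α) = 2. Thus [Q(α):Q] = 2.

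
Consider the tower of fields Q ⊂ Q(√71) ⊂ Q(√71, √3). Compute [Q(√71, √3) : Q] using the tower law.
[Q(√71, √3) : Q] = 4

[Q(√71):Q] = 2 (min poly x^2 - 71, irreducible since 71 is squarefree > 1). For the top step, suppose √3 ∈ Q(√71), say √3 = c + d√71 with c, d ∈ Q. Squaring: 3 = c^2 + 71d^2 + 2cd√71. Since √71 ∉ Q this forces 2cd = 0. If d = 0 then √3 = c ∈ Q, contradicting 3 squarefree > 1. If c = 0 then 3 = 71d^2, so 71·3 = (71d)^2 is a perfect square in Q — but 71·3 = 213 is not a perfect square (since 71 and 3 are distinct squarefree integers). Contradiction. Hence √3 ∉ Q(√71), so x^2 - 3 stays irreducible over Q(√71) and [Q(√71, √3) : Q(√71)] = 2. By the tower law, [Q(√71, √3) : Q] = 2 · 2 = 4.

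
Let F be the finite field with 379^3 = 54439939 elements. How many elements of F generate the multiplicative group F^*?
There are φ(54439938) = 15279840 primitive elements

F_q^* is cyclic of order q - 1 = 54439938. A cyclic group of order m has exactly φ(m) generators. Here m = 54439938 = 2 · 3^4 · 7 · 61 · 787, so the number of primitive elements is φ(54439938) = 15279840.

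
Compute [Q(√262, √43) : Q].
[Q(√262, √43) : Q] = 4

[Q(√262):Q] = 2 (min poly x^2 - 262, irreducible since 262 is squarefree > 1). For the top step, suppose √43 ∈ Q(√262), say √43 = c + d√262 with c, d ∈ Q. Squaring: 43 = c^2 + 262d^2 + 2cd√262. Since √262 ∉ Q this forces 2cd = 0. If d = 0 then √43 = c ∈ Q, contradicting 43 squarefree > 1. If c = 0 then 43 = 262d^2, so 262·43 = (262d)^2 is a perfect square in Q — but 262·43 = 11266 is not a perfect square (since 262 and 43 are distinct squarefree integers). Contradiction. Hence √43 ∉ Q(√262), so x^2 - 43 stays irreducible over Q(√262) and [Q(√262, √43) : Q(√262)] = 2. By the tower law, [Q(√262, √43) : Q] = 2 · 2 = 4.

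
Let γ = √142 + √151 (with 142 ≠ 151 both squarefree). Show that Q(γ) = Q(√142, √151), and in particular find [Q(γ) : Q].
[Q(γ) : Q] = 4 (equivalently, Q(γ) = Q(√142, √151))

Obviously Q(γ) ⊆ Q(√142, √151), and [Q(√142, √151):Q] = 4 (since 142, 151 are distinct squarefree integers > 1 with 21442 not a perfect square). To show equality we compute the minimal polynomial of γ. From γ = √142 + √151: γ^2 = 142 + 2√(21442) + 151 = 293 + 2√(21442), so γ^2 - 293 = 2√(21442); squaring, (γ^2 - 293)^2 = 4·21442, i.e. γ^4 - 586γ^2 + 85849 - 85768 = 0, i.e. γ^4 - 586γ^2 + 81 = 0. So γ is a root of x^4 - 586x^2 + 81. This polynomial is irreducible over Q: it has no rational root (each ±√142 ± √151 is irrational), and any factorization into two quadratics over Q would force √(21442) ∈ Q (pairing opposite roots) or √142, √151 ∈ Q (other pairings), all impossible. Hence [Q(γ):Q] = 4 = [Q(√142, √151):Q], so Q(γ) = Q(√142, √151).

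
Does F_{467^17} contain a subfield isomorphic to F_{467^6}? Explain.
No: F_{467^6} is not a subfield of F_{467^17}

F_{p^m} embeds in F_{p^n} iff m | n. Here 6 ∤ 17 (since 17 = 2·6 + 5 with remainder 5 ≠ 0), so F_{467^6} is not a subfield of F_{467^17}. Equivalently: if it were, the tower law would give 6 = [F_{467^6}:F_467] dividing [F_{467^17}:F_467] = 17, contradiction.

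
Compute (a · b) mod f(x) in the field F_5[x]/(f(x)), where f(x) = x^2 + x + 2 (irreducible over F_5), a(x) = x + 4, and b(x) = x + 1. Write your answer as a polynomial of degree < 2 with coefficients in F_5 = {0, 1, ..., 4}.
a · b ≡ 4x + 2 (mod f(x))

Multiply in F_5[x]: a(x)·b(x) = (x + 4)·(x + 1) = x^2 + 4. This has degree ≥ 2, so divide by f(x) over F_5: x^2 + 4 = (1)·(x^2 + x + 2) + (4x + 2). Hence a·b ≡ 4x + 2 (mod f). (F_5[x]/(f) is a field with 5^2 = 25 elements since f is irreducible of degree 2.)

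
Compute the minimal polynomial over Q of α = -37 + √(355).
m_α(x) = x^2 + 74x + 1014

From α + 37 = √(355), squaring gives (α + 37)^2 = 355, i.e. α^2 + 74α + 1369 = 355, so α^2 + 74α + 1014 = 0. The discriminant of x^2 + 74x + 1014 is (74)^2 - 4·(1014) = 5476 - 4056 = 1420, and 4·(355) is not a perfect square in Q since 355 is squarefree and ≠ 1. Hence x^2 + 74x + 1014 is irreducible over Q and is the minimal polynomial of α.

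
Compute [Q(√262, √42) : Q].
[Q(√262, √42) : Q] = 4

[Q(√262):Q] = 2 (min poly x^2 - 262, irreducible since 262 is squarefree > 1). For the top step, suppose √42 ∈ Q(√262), say √42 = c + d√262 with c, d ∈ Q. Squaring: 42 = c^2 + 262d^2 + 2cd√262. Since √262 ∉ Q this forces 2cd = 0. If d = 0 then √42 = c ∈ Q, contradicting 42 squarefree > 1. If c = 0 then 42 = 262d^2, so 262·42 = (262d)^2 is a perfect square in Q — but 262·42 = 11004 is not a perfect square (since 262 and 42 are distinct squarefree integers). Contradiction. Hence √42 ∉ Q(√262), so x^2 - 42 stays irreducible over Q(√262) and [Q(√262, √42) : Q(√262)] = 2. By the tower law, [Q(√262, √42) : Q] = 2 · 2 = 4.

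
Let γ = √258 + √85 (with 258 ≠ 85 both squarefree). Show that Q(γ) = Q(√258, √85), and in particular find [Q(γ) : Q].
[Q(γ) : Q] = 4 (equivalently, Q(γ) = Q(√258, √85))

Obviously Q(γ) ⊆ Q(√258, √85), and [Q(√258, √85):Q] = 4 (since 258, 85 are distinct squarefree integers > 1 with 21930 not a perfect square). To show equality we compute the minimal polynomial of γ. From γ = √258 + √85: γ^2 = 258 + 2√(21930) + 85 = 343 + 2√(21930), so γ^2 - 343 = 2√(21930); squaring, (γ^2 - 343)^2 = 4·21930, i.e. γ^4 - 686γ^2 + 117649 - 87720 = 0, i.e. γ^4 - 686γ^2 + 29929 = 0. So γ is a root of x^4 - 686x^2 + 29929. This polynomial is irreducible over Q: it has no rational root (each ±√258 ± √85 is irrational), and any factorization into two quadratics over Q would force √(21930) ∈ Q (pairing opposite roots) or √258, √85 ∈ Q (other pairings), all impossible. Hence [Q(γ):Q] = 4 = [Q(√258, √85):Q], so Q(γ) = Q(√258, √85).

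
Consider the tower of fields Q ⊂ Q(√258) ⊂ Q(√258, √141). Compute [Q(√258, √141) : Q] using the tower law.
[Q(√258, √141) : Q] = 4

[Q(√258):Q] = 2 (min poly x^2 - 258, irreducible since 258 is squarefree > 1). For the top step, suppose √141 ∈ Q(√258), say √141 = c + d√258 with c, d ∈ Q. Squaring: 141 = c^2 + 258d^2 + 2cd√258. Since √258 ∉ Q this forces 2cd = 0. If d = 0 then √141 = c ∈ Q, contradicting 141 squarefree > 1. If c = 0 then 141 = 258d^2, so 258·141 = (258d)^2 is a perfect square in Q — but 258·141 = 36378 is not a perfect square (since 258 and 141 are distinct squarefree integers). Contradiction. Hence √141 ∉ Q(√258), so x^2 - 141 stays irreducible over Q(√258) and [Q(√258, √141) : Q(√258)] = 2. By the tower law, [Q(√258, √141) : Q] = 2 · 2 = 4.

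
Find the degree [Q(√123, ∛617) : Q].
[Q(√123, ∛617) : Q] = 6

Let L = Q(√123, ∛617). Since Q(√123) ⊂ L and [Q(√123):Q] = 2, the tower law gives 2 | [L:Q]. Likewise Q(∛617) ⊂ L with [Q(∛617):Q] = 3 (because 617 is not a perfect cube), so 3 | [L:Q]. As gcd(2,3) = 1, [L:Q] is divisible by 6. Conversely L is generated over Q by √123 and ∛617, so [L:Q] ≤ 2·3 = 6. Therefore [Q(√123, ∛617) : Q] = 6.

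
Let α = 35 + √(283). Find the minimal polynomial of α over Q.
m_α(x) = x^2 - 70x + 942

From α - 35 = √(283), squaring gives (α - 35)^2 = 283, i.e. α^2 - 70α + 1225 = 283, so α^2 - 70α + 942 = 0. The discriminant of x^2 - 70x + 942 is (-70)^2 - 4·(942) = 4900 - 3768 = 1132, and 4·(283) is not a perfect square in Q since 283 is squarefree and ≠ 1. Hence x^2 - 70x + 942 is irreducible over Q and is the minimal polynomial of α.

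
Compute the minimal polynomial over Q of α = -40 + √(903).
m_α(x) = x^2 + 80x + 697

From α + 40 = √(903), squaring gives (α + 40)^2 = 903, i.e. α^2 + 80α + 1600 = 903, so α^2 + 80α + 697 = 0. The discriminant of x^2 + 80x + 697 is (80)^2 - 4·(697) = 6400 - 2788 = 3612, and 4·(903) is not a perfect square in Q since 903 is squarefree and ≠ 1. Hence x^2 + 80x + 697 is irreducible over Q and is the minimal polynomial of α.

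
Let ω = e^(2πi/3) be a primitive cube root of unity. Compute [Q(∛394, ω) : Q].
[Q(∛394, ω) : Q] = 6

[Q(∛394):Q] = 3 (min poly x^3 - 394, irreducible since 394 is not a perfect cube). [Q(ω):Q] = 2 (min poly x^2 + x + 1). Since Q(∛394) ⊂ R and ω ∉ R, we have ω ∉ Q(∛394), so x^2 + x + 1 remains irreducible over Q(∛394) and [Q(∛394, ω) : Q(∛394)] = 2. By the tower law, [Q(∛394, ω) : Q] = 3 · 2 = 6. (In fact Q(∛394, ω) is the splitting field of x^3 - 394 over Q.)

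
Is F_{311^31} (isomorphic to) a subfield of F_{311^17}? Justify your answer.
No: F_{311^31} is not a subfield of F_{311^17}

F_{p^m} embeds in F_{p^n} iff m | n. Here 31 ∤ 17 (since 17 = 0·31 + 17 with remainder 17 ≠ 0), so F_{311^31} is not a subfield of F_{311^17}. Equivalently: if it were, the tower law would give 31 = [F_{311^31}:F_311] dividing [F_{311^17}:F_311] = 17, contradiction.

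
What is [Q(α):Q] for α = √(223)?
[Q(α):Q] = 2

[Q(α):Q] equals the degree of the minimal polynomial of α. Here α^2 = 223 and x^2 - 223 is irreducible (d = 223 is squarefree, ≠ 1, hence not a square), so deg(m_α) = 2. Thus [Q(α):Q] = 2.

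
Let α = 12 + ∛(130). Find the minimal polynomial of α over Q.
m_α(x) = x^3 - 36x^2 + 432x - 1858

Set β = α - 12 = ∛(130), so β^3 = 130. Then (α - 12)^3 - 130 = 0, i.e. α is a root of g(x) = (x - 12)^3 - 130 = x^3 - 36x^2 + 432x - 1858. Since g(x) = h(x - 12) where h(x) = x^3 - 130, and h is irreducible over Q (because 130 is not a perfect cube, so h has no rational root, and a monic cubic with no rational root is irreducible), g is also irreducible (irreducibility is preserved under the substitution x → x - 12). Hence m_α(x) = x^3 - 36x^2 + 432x - 1858.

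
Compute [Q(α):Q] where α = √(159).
[Q(α):Q] = 2

[Q(α):Q] equals the degree of the minimal polynomial of α. Here α^2 = 159 and x^2 - 159 is irreducible (d = 159 is squarefree, ≠ 1, hence not a square), so deg(m_α) = 2. Thus [Q(α):Q] = 2.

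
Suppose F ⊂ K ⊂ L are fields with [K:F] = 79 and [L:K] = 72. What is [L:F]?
[L:F] = 5688

The tower law says that for any tower of field extensions F ⊂ K ⊂ L with finite degrees, [L:F] = [L:K] · [K:F]. Here this gives [L:F] = 72 · 79 = 5688.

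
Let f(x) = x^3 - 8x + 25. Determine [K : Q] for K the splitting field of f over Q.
[K : Q] = 6

By the rational root test, any rational root of the monic integer polynomial f(x) = x^3 - 8x + 25 must be an integer dividing the constant term 25, i.e. one of ±{1, 5, 25}. Evaluating: f(1) = 18, f(-1) = 32, f(5) = 110, f(-5) = -60, f(25) = 15450, f(-25) = -15400; none is 0, so f has no rational root and is therefore irreducible over Q (a cubic with no linear factor over a field is irreducible). For an irreducible cubic, the Galois group is A_3 or S_3 according as the discriminant disc(f) = -4a^3 - 27b^2 = -4·(-8)^3 - 27·(25)^2 = -14827 is or is not a square in Q. Here disc(f) = -14827 is not a perfect square in Q, so the Galois group of f over Q is not contained in A_3 and must be all of S_3. The splitting field has degree |S_3| = 6 over Q, so [K : Q] = 6.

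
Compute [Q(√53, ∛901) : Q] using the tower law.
[Q(√53, ∛901) : Q] = 6

Let L = Q(√53, ∛901). Since Q(√53) ⊂ L and [Q(√53):Q] = 2, the tower law gives 2 | [L:Q]. Likewise Q(∛901) ⊂ L with [Q(∛901):Q] = 3 (because 901 is not a perfect cube), so 3 | [L:Q]. As gcd(2,3) = 1, [L:Q] is divisible by 6. Conversely L is generated over Q by √53 and ∛901, so [L:Q] ≤ 2·3 = 6. Therefore [Q(√53, ∛901) : Q] = 6.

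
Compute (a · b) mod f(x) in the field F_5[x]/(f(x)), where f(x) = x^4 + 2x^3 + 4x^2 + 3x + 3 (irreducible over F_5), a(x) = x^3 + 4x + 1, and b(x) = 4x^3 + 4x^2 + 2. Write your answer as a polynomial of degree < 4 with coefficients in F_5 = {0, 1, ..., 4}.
a · b ≡ 2x^2 + x + 3 (mod f(x))

Multiply in F_5[x]: a(x)·b(x) = (x^3 + 4x + 1)·(4x^3 + 4x^2 + 2) = 4x^6 + 4x^5 + x^4 + 2x^3 + 4x^2 + 3x + 2. This has degree ≥ 4, so divide by f(x) over F_5: 4x^6 + 4x^5 + x^4 + 2x^3 + 4x^2 + 3x + 2 = (4x^2 + x + 3)·(x^4 + 2x^3 + 4x^2 + 3x + 3) + (2x^2 + x + 3). Hence a·b ≡ 2x^2 + x + 3 (mod f). (F_5[x]/(f) is a field with 5^4 = 625 elements since f is irreducible of degree 4.)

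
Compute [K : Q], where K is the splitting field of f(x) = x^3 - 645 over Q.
[K : Q] = 6

The roots of x^3 - 645 are ∛645, ω∛645, ω^2∛645 where ω = e^(2πi/3) is a primitive cube root of unity, so K = Q(∛645, ω). Now [Q(∛645):Q] = 3 (since 645 is not a perfect cube, x^3 - 645 is irreducible) and [Q(ω):Q] = 2. Both 2 and 3 divide [K:Q], and [K:Q] ≤ 3·2 = 6, so [K:Q] = 6. (Equivalently: Q(∛645) ⊂ R but ω ∉ R, so [K : Q(∛645)] = 2.)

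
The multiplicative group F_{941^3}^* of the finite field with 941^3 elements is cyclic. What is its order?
|F_{941^3}^*| = 833237620

F_{941^3} has 941^3 = 833237621 elements; its multiplicative group consists of all nonzero elements, so |F_{941^3}^*| = 833237621 - 1 = 833237620. (It is cyclic since any finite subgroup of the multiplicative group of a field is cyclic.)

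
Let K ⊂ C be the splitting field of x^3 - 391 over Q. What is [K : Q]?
[K : Q] = 6

The roots of x^3 - 391 are ∛391, ω∛391, ω^2∛391 where ω = e^(2πi/3) is a primitive cube root of unity, so K = Q(∛391, ω). Now [Q(∛391):Q] = 3 (since 391 is not a perfect cube, x^3 - 391 is irreducible) and [Q(ω):Q] = 2. Both 2 and 3 divide [K:Q], and [K:Q] ≤ 3·2 = 6, so [K:Q] = 6. (Equivalently: Q(∛391) ⊂ R but ω ∉ R, so [K : Q(∛391)] = 2.)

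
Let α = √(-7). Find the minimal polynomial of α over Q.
m_α(x) = x^2 + 7

α satisfies α^2 + 7 = 0, so x^2 + 7 annihilates α. Since d = -7 is squarefree and ≠ 1, it is not a perfect square in Q, so x^2 + 7 has no rational root and is therefore irreducible over Q (a degree-2 polynomial over a field is irreducible iff it has no root). Hence m_α(x) = x^2 + 7.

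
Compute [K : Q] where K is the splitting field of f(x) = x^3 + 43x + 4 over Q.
[K : Q] = 6

By the rational root test, any rational root of the monic integer polynomial f(x) = x^3 + 43x + 4 must be an integer dividing the constant term 4, i.e. one of ±{1, 2, 4}. Evaluating: f(1) = 48, f(-1) = -40, f(2) = 98, f(-2) = -90, f(4) = 240, f(-4) = -232; none is 0, so f has no rational root and is therefore irreducible over Q (a cubic with no linear factor over a field is irreducible). For an irreducible cubic, the Galois group is A_3 or S_3 according as the discriminant disc(f) = -4a^3 - 27b^2 = -4·(43)^3 - 27·(4)^2 = -318460 is or is not a square in Q. Here disc(f) = -318460 is not a perfect square in Q, so the Galois group of f over Q is not contained in A_3 and must be all of S_3. The splitting field has degree |S_3| = 6 over Q, so [K : Q] = 6.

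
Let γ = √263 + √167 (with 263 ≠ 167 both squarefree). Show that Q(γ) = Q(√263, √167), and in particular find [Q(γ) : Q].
[Q(γ) : Q] = 4 (equivalently, Q(γ) = Q(√263, √167))

Obviously Q(γ) ⊆ Q(√263, √167), and [Q(√263, √167):Q] = 4 (since 263, 167 are distinct squarefree integers > 1 with 43921 not a perfect square). To show equality we compute the minimal polynomial of γ. From γ = √263 + √167: γ^2 = 263 + 2√(43921) + 167 = 430 + 2√(43921), so γ^2 - 430 = 2√(43921); squaring, (γ^2 - 430)^2 = 4·43921, i.e. γ^4 - 860γ^2 + 184900 - 175684 = 0, i.e. γ^4 - 860γ^2 + 9216 = 0. So γ is a root of x^4 - 860x^2 + 9216. This polynomial is irreducible over Q: it has no rational root (each ±√263 ± √167 is irrational), and any factorization into two quadratics over Q would force √(43921) ∈ Q (pairing opposite roots) or √263, √167 ∈ Q (other pairings), all impossible. Hence [Q(γ):Q] = 4 = [Q(√263, √167):Q], so Q(γ) = Q(√263, √167).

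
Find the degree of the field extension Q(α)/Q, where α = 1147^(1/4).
[Q(α):Q] = 4

α is a root of x^4 - 1147. By Eisenstein's criterion at the prime p = 31 (which divides the constant term 1147 but p^2 = 961 does not, since 1147 is squarefree), x^4 - 1147 is irreducible over Q. Hence [Q(α):Q] = 4.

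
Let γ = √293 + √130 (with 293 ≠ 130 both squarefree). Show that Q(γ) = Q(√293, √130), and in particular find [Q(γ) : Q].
[Q(γ) : Q] = 4 (equivalently, Q(γ) = Q(√293, √130))

Obviously Q(γ) ⊆ Q(√293, √130), and [Q(√293, √130):Q] = 4 (since 293, 130 are distinct squarefree integers > 1 with 38090 not a perfect square). To show equality we compute the minimal polynomial of γ. From γ = √293 + √130: γ^2 = 293 + 2√(38090) + 130 = 423 + 2√(38090), so γ^2 - 423 = 2√(38090); squaring, (γ^2 - 423)^2 = 4·38090, i.e. γ^4 - 846γ^2 + 178929 - 152360 = 0, i.e. γ^4 - 846γ^2 + 26569 = 0. So γ is a root of x^4 - 846x^2 + 26569. This polynomial is irreducible over Q: it has no rational root (each ±√293 ± √130 is irrational), and any factorization into two quadratics over Q would force √(38090) ∈ Q (pairing opposite roots) or √293, √130 ∈ Q (other pairings), all impossible. Hence [Q(γ):Q] = 4 = [Q(√293, √130):Q], so Q(γ) = Q(√293, √130).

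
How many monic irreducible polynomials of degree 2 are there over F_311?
There are 48205 monic irreducible polynomials of degree 2 over F_311

Each element of F_{311^2} that lies in no proper subfield is a root of exactly one monic irreducible of degree 2 over F_311, and each such polynomial has 2 distinct roots in F_{311^2}. By Möbius inversion the count is N_311(2) = (1/2) Σ_{d|2} μ(2/d) · 311^d = (1/2)(μ(2)·311^1 + μ(1)·311^2) = 96410/2 = 48205.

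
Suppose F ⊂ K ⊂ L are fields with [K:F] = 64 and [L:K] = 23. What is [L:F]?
[L:F] = 1472

The tower law says that for any tower of field extensions F ⊂ K ⊂ L with finite degrees, [L:F] = [L:K] · [K:F]. Here this gives [L:F] = 23 · 64 = 1472.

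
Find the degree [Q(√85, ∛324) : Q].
[Q(√85, ∛324) : Q] = 6

Let L = Q(√85, ∛324). Since Q(√85) ⊂ L and [Q(√85):Q] = 2, the tower law gives 2 | [L:Q]. Likewise Q(∛324) ⊂ L with [Q(∛324):Q] = 3 (because 324 is not a perfect cube), so 3 | [L:Q]. As gcd(2,3) = 1, [L:Q] is divisible by 6. Conversely L is generated over Q by √85 and ∛324, so [L:Q] ≤ 2·3 = 6. Therefore [Q(√85, ∛324) : Q] = 6.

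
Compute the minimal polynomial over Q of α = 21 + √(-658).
m_α(x) = x^2 - 42x + 1099

From α - 21 = √(-658), squaring gives (α - 21)^2 = -658, i.e. α^2 - 42α + 441 = -658, so α^2 - 42α + 1099 = 0. The discriminant of x^2 - 42x + 1099 is (-42)^2 - 4·(1099) = 1764 - 4396 = -2632, and 4·(-658) is not a perfect square in Q since -658 is squarefree and ≠ 1. Hence x^2 - 42x + 1099 is irreducible over Q and is the minimal polynomial of α.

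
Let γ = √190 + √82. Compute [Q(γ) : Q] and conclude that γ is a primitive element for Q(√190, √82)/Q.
[Q(γ) : Q] = 4 (equivalently, Q(γ) = Q(√190, √82))

Obviously Q(γ) ⊆ Q(√190, √82), and [Q(√190, √82):Q] = 4 (since 190, 82 are distinct squarefree integers > 1 with 15580 not a perfect square). To show equality we compute the minimal polynomial of γ. From γ = √190 + √82: γ^2 = 190 + 2√(15580) + 82 = 272 + 2√(15580), so γ^2 - 272 = 2√(15580); squaring, (γ^2 - 272)^2 = 4·15580, i.e. γ^4 - 544γ^2 + 73984 - 62320 = 0, i.e. γ^4 - 544γ^2 + 11664 = 0. So γ is a root of x^4 - 544x^2 + 11664. This polynomial is irreducible over Q: it has no rational root (each ±√190 ± √82 is irrational), and any factorization into two quadratics over Q would force √(15580) ∈ Q (pairing opposite roots) or √190, √82 ∈ Q (other pairings), all impossible. Hence [Q(γ):Q] = 4 = [Q(√190, √82):Q], so Q(γ) = Q(√190, √82).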